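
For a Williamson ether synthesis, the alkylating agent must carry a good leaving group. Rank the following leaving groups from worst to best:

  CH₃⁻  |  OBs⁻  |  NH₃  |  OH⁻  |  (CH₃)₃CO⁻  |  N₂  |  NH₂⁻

CH₃⁻ < NH₂⁻ < (CH₃)₃CO⁻ < OH⁻ < NH₃ < OBs⁻ < N₂

N₂: no meaningful conjugate acid; N₂ departs as an exceptionally stable neutral molecule
OBs⁻: pKₐ(p-BrC₆H₄SO₃H) ≈ -2.8
NH₃: pKₐ(NH₄⁺) ≈ 9.2
OH⁻: pKₐ(H₂O) ≈ 15.7
(CH₃)₃CO⁻: pKₐ(t-BuOH) ≈ 18
NH₂⁻: pKₐ(NH₃) ≈ 38
CH₃⁻: pKₐ(CH₄) ≈ 48
Reversing gives the worst-to-best order requested.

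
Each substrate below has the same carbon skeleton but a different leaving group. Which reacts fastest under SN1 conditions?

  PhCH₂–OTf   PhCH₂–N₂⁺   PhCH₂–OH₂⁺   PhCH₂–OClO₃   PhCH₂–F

PhCH₂–N₂⁺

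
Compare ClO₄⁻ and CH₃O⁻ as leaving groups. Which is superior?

ClO₄⁻ is the better leaving group.
pKₐ(HClO₄) ≈ -10 versus pKₐ(CH₃OH) ≈ 15.5: ClO₄⁻ is the much weaker base.
Extremely weak base; rarely used for safety reasons.

ClO₄⁻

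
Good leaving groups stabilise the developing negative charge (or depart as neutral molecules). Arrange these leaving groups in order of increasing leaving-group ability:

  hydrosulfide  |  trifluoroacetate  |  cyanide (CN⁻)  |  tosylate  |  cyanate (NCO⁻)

cyanide (CN⁻) < hydrosulfide < cyanate (NCO⁻) < trifluoroacetate < tosylate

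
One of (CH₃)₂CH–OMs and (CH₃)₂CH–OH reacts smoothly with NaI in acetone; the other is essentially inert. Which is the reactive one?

(CH₃)₂CH–OMs

From (CH₃)₂CH–OH the departing group would be OH⁻ (pKₐ(H₂O) ≈ 15.7). Strong base; essentially never leaves without prior activation.
From (CH₃)₂CH–OMs the leaving group is OMs⁻ (pKₐ(CH₃SO₃H (MsOH)) ≈ -1.9). Resonance-delocalised alkanesulfonate.
(In practice (CH₃)₂CH–OMs is made from (CH₃)₂CH–OH by treatment with MsCl / Et₃N, converting the hydroxyl into a mesylate.)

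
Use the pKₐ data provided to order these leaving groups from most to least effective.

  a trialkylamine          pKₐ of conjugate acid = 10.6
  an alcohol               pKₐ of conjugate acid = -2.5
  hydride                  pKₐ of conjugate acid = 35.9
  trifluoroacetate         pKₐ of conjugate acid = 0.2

Lower conjugate-acid pKₐ ⇒ weaker base ⇒ better leaving group.
Sorting by the given values: an alcohol (-2.5), trifluoroacetate (0.2), a trialkylamine (10.6), hydride (35.9).

an alcohol > trifluoroacetate > a trialkylamine > hydride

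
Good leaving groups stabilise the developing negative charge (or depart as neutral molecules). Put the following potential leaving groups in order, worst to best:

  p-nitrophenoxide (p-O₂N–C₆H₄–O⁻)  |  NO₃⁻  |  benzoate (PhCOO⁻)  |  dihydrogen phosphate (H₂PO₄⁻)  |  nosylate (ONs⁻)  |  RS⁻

RS⁻ < p-nitrophenoxide (p-O₂N–C₆H₄–O⁻) < benzoate (PhCOO⁻) < dihydrogen phosphate (H₂PO₄⁻) < NO₃⁻ < nosylate (ONs⁻)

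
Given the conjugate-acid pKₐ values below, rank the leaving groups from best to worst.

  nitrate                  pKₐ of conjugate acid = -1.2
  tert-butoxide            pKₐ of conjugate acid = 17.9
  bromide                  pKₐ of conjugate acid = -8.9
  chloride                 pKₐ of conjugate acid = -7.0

Lower conjugate-acid pKₐ ⇒ weaker base ⇒ better leaving group.
Sorting by the given values: bromide (-8.9), chloride (-7.0), nitrate (-1.2), tert-butoxide (17.9).

bromide > chloride > nitrate > tert-butoxide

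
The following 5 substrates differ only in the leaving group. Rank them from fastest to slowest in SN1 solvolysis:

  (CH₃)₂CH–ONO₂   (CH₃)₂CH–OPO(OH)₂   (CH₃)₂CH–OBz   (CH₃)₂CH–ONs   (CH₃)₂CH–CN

The skeletons are identical, so relative rate is governed entirely by leaving-group ability.
Rank by basicity of the departing species: weakest base leaves most easily.
(CH₃)₂CH–ONs loses ONs⁻: pKₐ(p-O₂NC₆H₄SO₃H) ≈ -3.5
(CH₃)₂CH–ONO₂ loses NO₃⁻: pKₐ(HNO₃) ≈ -1.3
(CH₃)₂CH–OPO(OH)₂ loses H₂PO₄⁻: pKₐ(H₃PO₄) ≈ 2.1
(CH₃)₂CH–OBz loses PhCOO⁻: pKₐ(C₆H₅COOH) ≈ 4.2
(CH₃)₂CH–CN loses CN⁻: pKₐ(HCN) ≈ 9.2

(CH₃)₂CH–ONs > (CH₃)₂CH–ONO₂ > (CH₃)₂CH–OPO(OH)₂ > (CH₃)₂CH–OBz > (CH₃)₂CH–CN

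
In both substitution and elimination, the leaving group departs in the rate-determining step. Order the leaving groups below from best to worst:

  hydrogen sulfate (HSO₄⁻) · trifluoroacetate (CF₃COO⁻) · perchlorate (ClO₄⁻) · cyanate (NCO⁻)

A good leaving group is a weak base: the lower the pKₐ of its conjugate acid, the more readily it departs.
perchlorate (ClO₄⁻): pKₐ(HClO₄) ≈ -10 — extremely weak base; rarely used for safety reasons
hydrogen sulfate (HSO₄⁻): pKₐ(H₂SO₄) ≈ -3 — conjugate base of a strong mineral acid
trifluoroacetate (CF₃COO⁻): pKₐ(CF₃COOH) ≈ 0.2 — strongly electron-withdrawing CF₃ stabilises the carboxylate
cyanate (NCO⁻): pKₐ(HOCN) ≈ 3.5

perchlorate (ClO₄⁻) > hydrogen sulfate (HSO₄⁻) > trifluoroacetate (CF₃COO⁻) > cyanate (NCO⁻)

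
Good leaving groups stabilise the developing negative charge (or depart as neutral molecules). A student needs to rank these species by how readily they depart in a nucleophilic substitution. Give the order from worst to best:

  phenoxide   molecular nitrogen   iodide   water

phenoxide < water < iodide < molecular nitrogen

Rank by basicity of the departing species: weakest base leaves most easily.
molecular nitrogen: no meaningful conjugate acid; N₂ departs as an exceptionally stable neutral molecule
iodide: pKₐ(HI) ≈ -10
water: pKₐ(H₃O⁺) ≈ -1.7
phenoxide: pKₐ(C₆H₅OH (phenol)) ≈ 10
Reversing gives the worst-to-best order requested.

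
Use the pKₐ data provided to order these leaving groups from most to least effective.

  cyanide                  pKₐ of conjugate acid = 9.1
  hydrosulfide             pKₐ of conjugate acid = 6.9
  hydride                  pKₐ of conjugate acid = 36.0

hydrosulfide > cyanide > hydride

Lower conjugate-acid pKₐ ⇒ weaker base ⇒ better leaving group.
Sorting by the given values: hydrosulfide (6.9), cyanide (9.1), hydride (36.0).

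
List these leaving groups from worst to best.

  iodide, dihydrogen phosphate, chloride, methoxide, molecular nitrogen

methoxide < dihydrogen phosphate < chloride < iodide < molecular nitrogen

molecular nitrogen: no meaningful conjugate acid; N₂ departs as an exceptionally stable neutral molecule
iodide: pKₐ(HI) ≈ -10 — large, highly polarisable; very weak base
chloride: pKₐ(HCl) ≈ -7
dihydrogen phosphate: pKₐ(H₃PO₄) ≈ 2.1 — moderate base; biological leaving group after further activation
methoxide: pKₐ(CH₃OH) ≈ 15.5
Listed from poorest to best leaving group as asked.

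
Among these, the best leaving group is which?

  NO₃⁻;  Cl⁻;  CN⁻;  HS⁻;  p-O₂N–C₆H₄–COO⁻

Cl⁻

Cl⁻: pKₐ(HCl) ≈ -7
NO₃⁻: pKₐ(HNO₃) ≈ -1.3
p-O₂N–C₆H₄–COO⁻: pKₐ(p-nitrobenzoic acid) ≈ 3.4
HS⁻: pKₐ(H₂S) ≈ 7
CN⁻: pKₐ(HCN) ≈ 9.2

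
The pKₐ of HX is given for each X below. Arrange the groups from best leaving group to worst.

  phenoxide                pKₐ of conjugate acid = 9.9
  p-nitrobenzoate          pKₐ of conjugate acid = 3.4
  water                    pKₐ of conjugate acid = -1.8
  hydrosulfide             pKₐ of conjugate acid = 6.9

Lower conjugate-acid pKₐ ⇒ weaker base ⇒ better leaving group.
Sorting by the given values: water (-1.8), p-nitrobenzoate (3.4), hydrosulfide (6.9), phenoxide (9.9).

water > p-nitrobenzoate > hydrosulfide > phenoxide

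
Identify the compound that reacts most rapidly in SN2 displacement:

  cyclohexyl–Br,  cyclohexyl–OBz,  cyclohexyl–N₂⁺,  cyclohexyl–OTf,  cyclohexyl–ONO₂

Same R in every case — rank the leaving groups.
Rank by basicity of the departing species: weakest base leaves most easily.
cyclohexyl–N₂⁺ loses N₂: no meaningful conjugate acid; N₂ departs as an exceptionally stable neutral molecule
cyclohexyl–OTf loses OTf⁻: pKₐ(CF₃SO₃H (triflic acid)) ≈ -14
cyclohexyl–Br loses Br⁻: pKₐ(HBr) ≈ -9
cyclohexyl–ONO₂ loses NO₃⁻: pKₐ(HNO₃) ≈ -1.3
cyclohexyl–OBz loses PhCOO⁻: pKₐ(C₆H₅COOH) ≈ 4.2

cyclohexyl–N₂⁺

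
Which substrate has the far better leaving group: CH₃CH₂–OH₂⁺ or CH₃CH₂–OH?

From CH₃CH₂–OH the departing group would be OH⁻ (pKₐ(H₂O) ≈ 15.7). Strong base; essentially never leaves without prior activation.
From CH₃CH₂–OH₂⁺ the leaving group is H₂O (pKₐ(H₃O⁺) ≈ -1.7). Neutral; leaves from a protonated alcohol (R–OH₂⁺).
(In practice CH₃CH₂–OH₂⁺ is made from CH₃CH₂–OH by protonation with strong acid, converting the leaving group from hydroxide to neutral water.)

CH₃CH₂–OH₂⁺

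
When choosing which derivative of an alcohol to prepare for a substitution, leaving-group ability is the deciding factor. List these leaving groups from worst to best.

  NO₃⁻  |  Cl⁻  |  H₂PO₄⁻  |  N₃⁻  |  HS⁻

Cl⁻: pKₐ(HCl) ≈ -7
NO₃⁻: pKₐ(HNO₃) ≈ -1.3
H₂PO₄⁻: pKₐ(H₃PO₄) ≈ 2.1
N₃⁻: pKₐ(HN₃) ≈ 4.7
HS⁻: pKₐ(H₂S) ≈ 7
Listed from poorest to best leaving group as asked.

HS⁻ < N₃⁻ < H₂PO₄⁻ < NO₃⁻ < Cl⁻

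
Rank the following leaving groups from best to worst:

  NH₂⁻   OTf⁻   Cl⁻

OTf⁻: pKₐ(CF₃SO₃H (triflic acid)) ≈ -14
Cl⁻: pKₐ(HCl) ≈ -7
NH₂⁻: pKₐ(NH₃) ≈ 38

OTf⁻ > Cl⁻ > NH₂⁻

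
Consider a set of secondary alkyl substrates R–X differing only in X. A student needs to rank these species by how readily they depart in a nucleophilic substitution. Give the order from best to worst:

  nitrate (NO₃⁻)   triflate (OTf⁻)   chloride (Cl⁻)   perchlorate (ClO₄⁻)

triflate (OTf⁻) > perchlorate (ClO₄⁻) > chloride (Cl⁻) > nitrate (NO₃⁻)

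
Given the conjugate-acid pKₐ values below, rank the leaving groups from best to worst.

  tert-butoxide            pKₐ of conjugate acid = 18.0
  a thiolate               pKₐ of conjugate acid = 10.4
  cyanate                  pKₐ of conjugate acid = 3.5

Lower conjugate-acid pKₐ ⇒ weaker base ⇒ better leaving group.
Sorting by the given values: cyanate (3.5), a thiolate (10.4), tert-butoxide (18.0).

cyanate > a thiolate > tert-butoxide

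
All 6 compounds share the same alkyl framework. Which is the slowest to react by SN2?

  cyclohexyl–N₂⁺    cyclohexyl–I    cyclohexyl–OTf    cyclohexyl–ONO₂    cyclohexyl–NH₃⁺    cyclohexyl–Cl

Identical carbon frameworks mean the comparison reduces to leaving-group quality.
Leaving-group ability tracks the stability of the departed species; conjugate-acid pKₐ is the usual yardstick (lower pKₐ → better LG).
cyclohexyl–N₂⁺ loses N₂: no meaningful conjugate acid; N₂ departs as an exceptionally stable neutral molecule
cyclohexyl–OTf loses OTf⁻: pKₐ(CF₃SO₃H (triflic acid)) ≈ -14
cyclohexyl–I loses I⁻: pKₐ(HI) ≈ -10
cyclohexyl–Cl loses Cl⁻: pKₐ(HCl) ≈ -7
cyclohexyl–ONO₂ loses NO₃⁻: pKₐ(HNO₃) ≈ -1.3
cyclohexyl–NH₃⁺ loses NH₃: pKₐ(NH₄⁺) ≈ 9.2

cyclohexyl–NH₃⁺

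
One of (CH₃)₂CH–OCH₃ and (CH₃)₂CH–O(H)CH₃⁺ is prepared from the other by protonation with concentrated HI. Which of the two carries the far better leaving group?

(CH₃)₂CH–O(H)CH₃⁺

From (CH₃)₂CH–OCH₃ the departing group would be CH₃O⁻ (pKₐ(CH₃OH) ≈ 15.5). Strong base; alkoxides do not leave unassisted.
From (CH₃)₂CH–O(H)CH₃⁺ the leaving group is R'OH (pKₐ(R'OH₂⁺) ≈ -2.4). Neutral; leaves from a protonated ether (an oxonium ion, R–O(H)R'⁺).
Protonation with concentrated HI works by allowing neutral methanol, rather than methoxide, to depart, making (CH₃)₂CH–O(H)CH₃⁺ enormously more reactive.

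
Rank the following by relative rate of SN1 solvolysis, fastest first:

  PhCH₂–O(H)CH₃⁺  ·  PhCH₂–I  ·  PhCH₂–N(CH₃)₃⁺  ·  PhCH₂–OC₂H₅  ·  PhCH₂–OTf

Same R in every case — rank the leaving groups.
Leaving-group ability tracks the stability of the departed species; conjugate-acid pKₐ is the usual yardstick (lower pKₐ → better LG).
PhCH₂–OTf loses OTf⁻: pKₐ(CF₃SO₃H (triflic acid)) ≈ -14
PhCH₂–I loses I⁻: pKₐ(HI) ≈ -10
PhCH₂–O(H)CH₃⁺ loses R'OH: pKₐ(R'OH₂⁺) ≈ -2.4
PhCH₂–N(CH₃)₃⁺ loses NR'₃: pKₐ(R'₃NH⁺) ≈ 10.7
PhCH₂–OC₂H₅ loses CH₃CH₂O⁻: pKₐ(CH₃CH₂OH) ≈ 16

PhCH₂–OTf > PhCH₂–I > PhCH₂–O(H)CH₃⁺ > PhCH₂–N(CH₃)₃⁺ > PhCH₂–OC₂H₅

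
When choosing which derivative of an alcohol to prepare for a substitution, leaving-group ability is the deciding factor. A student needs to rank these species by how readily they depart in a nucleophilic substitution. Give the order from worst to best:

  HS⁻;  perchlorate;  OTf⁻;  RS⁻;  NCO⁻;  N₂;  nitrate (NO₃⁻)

Leaving-group ability tracks the stability of the departed species; conjugate-acid pKₐ is the usual yardstick (lower pKₐ → better LG).
N₂: no meaningful conjugate acid; N₂ departs as an exceptionally stable neutral molecule
OTf⁻: pKₐ(CF₃SO₃H (triflic acid)) ≈ -14 — charge spread over three oxygens and a CF₃ group; the premier leaving group in synthesis
perchlorate: pKₐ(HClO₄) ≈ -10 — extremely weak base; rarely used for safety reasons
nitrate (NO₃⁻): pKₐ(HNO₃) ≈ -1.3 — resonance-delocalised over three oxygens
NCO⁻: pKₐ(HOCN) ≈ 3.5
HS⁻: pKₐ(H₂S) ≈ 7 — larger and more polarisable than the oxygen analogue
RS⁻: pKₐ(RSH (a thiol)) ≈ 10.5
The question asks for worst first, so the sequence is read in increasing leaving-group ability.

RS⁻ < HS⁻ < NCO⁻ < nitrate (NO₃⁻) < perchlorate < OTf⁻ < N₂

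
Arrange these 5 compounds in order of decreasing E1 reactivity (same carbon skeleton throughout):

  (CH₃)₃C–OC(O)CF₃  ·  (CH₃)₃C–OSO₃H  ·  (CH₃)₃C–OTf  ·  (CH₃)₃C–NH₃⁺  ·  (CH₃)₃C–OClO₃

(CH₃)₃C–OTf > (CH₃)₃C–OClO₃ > (CH₃)₃C–OSO₃H > (CH₃)₃C–OC(O)CF₃ > (CH₃)₃C–NH₃⁺

The skeletons are identical, so relative rate is governed entirely by leaving-group ability.
The more stable X⁻ (or X) is on its own — i.e. the weaker a base it is — the better a leaving group it makes.
(CH₃)₃C–OTf loses OTf⁻: pKₐ(CF₃SO₃H (triflic acid)) ≈ -14
(CH₃)₃C–OClO₃ loses ClO₄⁻: pKₐ(HClO₄) ≈ -10
(CH₃)₃C–OSO₃H loses HSO₄⁻: pKₐ(H₂SO₄) ≈ -3
(CH₃)₃C–OC(O)CF₃ loses CF₃COO⁻: pKₐ(CF₃COOH) ≈ 0.2
(CH₃)₃C–NH₃⁺ loses NH₃: pKₐ(NH₄⁺) ≈ 9.2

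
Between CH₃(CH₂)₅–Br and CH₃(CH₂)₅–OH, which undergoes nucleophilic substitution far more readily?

CH₃(CH₂)₅–Br

From CH₃(CH₂)₅–OH the departing group would be OH⁻ (pKₐ(H₂O) ≈ 15.7). Strong base; essentially never leaves without prior activation.
From CH₃(CH₂)₅–Br the leaving group is Br⁻ (pKₐ(HBr) ≈ -9). Weak base; good leaving group.
(In practice CH₃(CH₂)₅–Br is made from CH₃(CH₂)₅–OH by treatment with PBr₃, replacing the hydroxyl with bromide.)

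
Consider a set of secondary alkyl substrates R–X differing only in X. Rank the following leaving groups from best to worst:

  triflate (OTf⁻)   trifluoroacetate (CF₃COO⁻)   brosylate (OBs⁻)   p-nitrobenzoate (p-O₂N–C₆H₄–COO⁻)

A good leaving group is a weak base: the lower the pKₐ of its conjugate acid, the more readily it departs.
triflate (OTf⁻): pKₐ(CF₃SO₃H (triflic acid)) ≈ -14
brosylate (OBs⁻): pKₐ(p-BrC₆H₄SO₃H) ≈ -2.8
trifluoroacetate (CF₃COO⁻): pKₐ(CF₃COOH) ≈ 0.2
p-nitrobenzoate (p-O₂N–C₆H₄–COO⁻): pKₐ(p-nitrobenzoic acid) ≈ 3.4

triflate (OTf⁻) > brosylate (OBs⁻) > trifluoroacetate (CF₃COO⁻) > p-nitrobenzoate (p-O₂N–C₆H₄–COO⁻)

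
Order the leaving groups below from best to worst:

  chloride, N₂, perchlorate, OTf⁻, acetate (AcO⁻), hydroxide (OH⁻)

N₂ > OTf⁻ > perchlorate > chloride > acetate (AcO⁻) > hydroxide (OH⁻)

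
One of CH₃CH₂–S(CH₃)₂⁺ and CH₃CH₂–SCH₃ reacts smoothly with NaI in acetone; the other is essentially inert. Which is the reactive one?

From CH₃CH₂–SCH₃ the departing group would be RS⁻ (pKₐ(RSH (a thiol)) ≈ 10.5). Moderately basic; rarely leaves without activation.
From CH₃CH₂–S(CH₃)₂⁺ the leaving group is SR'₂ (pKₐ(R'₂SH⁺) ≈ -7). Neutral; leaves from a sulfonium salt (R–SR'₂⁺).
(In practice CH₃CH₂–S(CH₃)₂⁺ is made from CH₃CH₂–SCH₃ by S-methylation with CH₃I, allowing neutral dimethyl sulfide, rather than methanethiolate, to depart.)

CH₃CH₂–S(CH₃)₂⁺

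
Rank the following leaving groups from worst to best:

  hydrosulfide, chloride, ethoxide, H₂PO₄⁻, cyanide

chloride: pKₐ(HCl) ≈ -7
H₂PO₄⁻: pKₐ(H₃PO₄) ≈ 2.1
hydrosulfide: pKₐ(H₂S) ≈ 7
cyanide: pKₐ(HCN) ≈ 9.2
ethoxide: pKₐ(CH₃CH₂OH) ≈ 16
Reversing gives the worst-to-best order requested.

ethoxide < cyanide < hydrosulfide < H₂PO₄⁻ < chloride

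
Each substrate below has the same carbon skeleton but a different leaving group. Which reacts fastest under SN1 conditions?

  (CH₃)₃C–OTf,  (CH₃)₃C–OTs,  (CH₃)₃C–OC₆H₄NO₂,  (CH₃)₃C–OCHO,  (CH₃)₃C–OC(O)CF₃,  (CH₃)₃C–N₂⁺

(CH₃)₃C–N₂⁺

With the same alkyl group throughout, only the leaving group differentiates the rates.
Rank by basicity of the departing species: weakest base leaves most easily.
(CH₃)₃C–N₂⁺ loses N₂: no meaningful conjugate acid; N₂ departs as an exceptionally stable neutral molecule
(CH₃)₃C–OTf loses OTf⁻: pKₐ(CF₃SO₃H (triflic acid)) ≈ -14
(CH₃)₃C–OTs loses OTs⁻: pKₐ(p-CH₃C₆H₄SO₃H (TsOH)) ≈ -2.8
(CH₃)₃C–OC(O)CF₃ loses CF₃COO⁻: pKₐ(CF₃COOH) ≈ 0.2
(CH₃)₃C–OCHO loses HCOO⁻: pKₐ(HCOOH) ≈ 3.8
(CH₃)₃C–OC₆H₄NO₂ loses p-O₂N–C₆H₄–O⁻: pKₐ(p-nitrophenol) ≈ 7.2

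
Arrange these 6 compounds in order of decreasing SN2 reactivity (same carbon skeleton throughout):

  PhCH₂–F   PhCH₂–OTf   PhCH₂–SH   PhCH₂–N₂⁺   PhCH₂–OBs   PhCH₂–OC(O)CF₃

PhCH₂–N₂⁺ > PhCH₂–OTf > PhCH₂–OBs > PhCH₂–OC(O)CF₃ > PhCH₂–F > PhCH₂–SH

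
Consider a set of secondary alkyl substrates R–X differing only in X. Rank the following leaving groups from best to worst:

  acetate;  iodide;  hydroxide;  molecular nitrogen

molecular nitrogen > iodide > acetate > hydroxide

Leaving-group ability tracks the stability of the departed species; conjugate-acid pKₐ is the usual yardstick (lower pKₐ → better LG).
molecular nitrogen: no meaningful conjugate acid; N₂ departs as an exceptionally stable neutral molecule
iodide: pKₐ(HI) ≈ -10 — large, highly polarisable; very weak base
acetate: pKₐ(CH₃COOH) ≈ 4.8
hydroxide: pKₐ(H₂O) ≈ 15.7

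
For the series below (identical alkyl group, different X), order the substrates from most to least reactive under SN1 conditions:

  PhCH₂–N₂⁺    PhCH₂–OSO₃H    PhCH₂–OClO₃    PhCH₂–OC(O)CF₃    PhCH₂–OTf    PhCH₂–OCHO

With the same alkyl group throughout, only the leaving group differentiates the rates.
The more stable X⁻ (or X) is on its own — i.e. the weaker a base it is — the better a leaving group it makes.
PhCH₂–N₂⁺ loses N₂: no meaningful conjugate acid; N₂ departs as an exceptionally stable neutral molecule
PhCH₂–OTf loses OTf⁻: pKₐ(CF₃SO₃H (triflic acid)) ≈ -14
PhCH₂–OClO₃ loses ClO₄⁻: pKₐ(HClO₄) ≈ -10
PhCH₂–OSO₃H loses HSO₄⁻: pKₐ(H₂SO₄) ≈ -3
PhCH₂–OC(O)CF₃ loses CF₃COO⁻: pKₐ(CF₃COOH) ≈ 0.2
PhCH₂–OCHO loses HCOO⁻: pKₐ(HCOOH) ≈ 3.8

PhCH₂–N₂⁺ > PhCH₂–OTf > PhCH₂–OClO₃ > PhCH₂–OSO₃H > PhCH₂–OC(O)CF₃ > PhCH₂–OCHO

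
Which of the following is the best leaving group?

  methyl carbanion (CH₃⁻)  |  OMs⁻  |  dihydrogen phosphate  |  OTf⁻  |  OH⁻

OTf⁻: pKₐ(CF₃SO₃H (triflic acid)) ≈ -14
OMs⁻: pKₐ(CH₃SO₃H (MsOH)) ≈ -1.9
dihydrogen phosphate: pKₐ(H₃PO₄) ≈ 2.1
OH⁻: pKₐ(H₂O) ≈ 15.7
methyl carbanion (CH₃⁻): pKₐ(CH₄) ≈ 48

OTf⁻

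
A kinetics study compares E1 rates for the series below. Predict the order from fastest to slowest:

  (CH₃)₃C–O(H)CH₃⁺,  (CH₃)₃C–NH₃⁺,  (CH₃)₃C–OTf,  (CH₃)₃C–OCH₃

Same R in every case — rank the leaving groups.
Leaving-group ability tracks the stability of the departed species; conjugate-acid pKₐ is the usual yardstick (lower pKₐ → better LG).
(CH₃)₃C–OTf loses OTf⁻: pKₐ(CF₃SO₃H (triflic acid)) ≈ -14
(CH₃)₃C–O(H)CH₃⁺ loses R'OH: pKₐ(R'OH₂⁺) ≈ -2.4
(CH₃)₃C–NH₃⁺ loses NH₃: pKₐ(NH₄⁺) ≈ 9.2
(CH₃)₃C–OCH₃ loses CH₃O⁻: pKₐ(CH₃OH) ≈ 15.5

(CH₃)₃C–OTf > (CH₃)₃C–O(H)CH₃⁺ > (CH₃)₃C–NH₃⁺ > (CH₃)₃C–OCH₃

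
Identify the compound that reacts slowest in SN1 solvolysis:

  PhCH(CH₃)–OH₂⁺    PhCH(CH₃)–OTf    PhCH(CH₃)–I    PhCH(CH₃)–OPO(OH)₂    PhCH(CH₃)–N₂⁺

With the same alkyl group throughout, only the leaving group differentiates the rates.
Rank by basicity of the departing species: weakest base leaves most easily.
PhCH(CH₃)–N₂⁺ loses N₂: no meaningful conjugate acid; N₂ departs as an exceptionally stable neutral molecule
PhCH(CH₃)–OTf loses OTf⁻: pKₐ(CF₃SO₃H (triflic acid)) ≈ -14
PhCH(CH₃)–I loses I⁻: pKₐ(HI) ≈ -10
PhCH(CH₃)–OH₂⁺ loses H₂O: pKₐ(H₃O⁺) ≈ -1.7
PhCH(CH₃)–OPO(OH)₂ loses H₂PO₄⁻: pKₐ(H₃PO₄) ≈ 2.1

PhCH(CH₃)–OPO(OH)₂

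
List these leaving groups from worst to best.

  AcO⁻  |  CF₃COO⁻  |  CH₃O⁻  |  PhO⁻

Rank by basicity of the departing species: weakest base leaves most easily.
CF₃COO⁻: pKₐ(CF₃COOH) ≈ 0.2
AcO⁻: pKₐ(CH₃COOH) ≈ 4.8 — resonance-stabilised but still a weak base
PhO⁻: pKₐ(C₆H₅OH (phenol)) ≈ 10 — resonance into the ring helps, but still a poor LG
CH₃O⁻: pKₐ(CH₃OH) ≈ 15.5 — strong base; alkoxides do not leave unassisted
The question asks for worst first, so the sequence is read in increasing leaving-group ability.

CH₃O⁻ < PhO⁻ < AcO⁻ < CF₃COO⁻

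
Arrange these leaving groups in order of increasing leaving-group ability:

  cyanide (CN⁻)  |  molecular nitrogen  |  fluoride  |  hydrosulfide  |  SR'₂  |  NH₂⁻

NH₂⁻ < cyanide (CN⁻) < hydrosulfide < fluoride < SR'₂ < molecular nitrogen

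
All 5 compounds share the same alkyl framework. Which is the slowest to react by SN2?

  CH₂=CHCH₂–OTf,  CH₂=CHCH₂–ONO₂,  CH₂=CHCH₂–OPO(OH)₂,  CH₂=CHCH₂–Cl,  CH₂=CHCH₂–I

Same R in every case — rank the leaving groups.
Rank by basicity of the departing species: weakest base leaves most easily.
CH₂=CHCH₂–OTf loses OTf⁻: pKₐ(CF₃SO₃H (triflic acid)) ≈ -14
CH₂=CHCH₂–I loses I⁻: pKₐ(HI) ≈ -10
CH₂=CHCH₂–Cl loses Cl⁻: pKₐ(HCl) ≈ -7
CH₂=CHCH₂–ONO₂ loses NO₃⁻: pKₐ(HNO₃) ≈ -1.3
CH₂=CHCH₂–OPO(OH)₂ loses H₂PO₄⁻: pKₐ(H₃PO₄) ≈ 2.1

CH₂=CHCH₂–OPO(OH)₂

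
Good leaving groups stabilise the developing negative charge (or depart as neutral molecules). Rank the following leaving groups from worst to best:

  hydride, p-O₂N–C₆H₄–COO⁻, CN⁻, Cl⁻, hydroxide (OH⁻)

Cl⁻: pKₐ(HCl) ≈ -7
p-O₂N–C₆H₄–COO⁻: pKₐ(p-nitrobenzoic acid) ≈ 3.4
CN⁻: pKₐ(HCN) ≈ 9.2
hydroxide (OH⁻): pKₐ(H₂O) ≈ 15.7
hydride: pKₐ(H₂) ≈ 36
Reversing gives the worst-to-best order requested.

hydride < hydroxide (OH⁻) < CN⁻ < p-O₂N–C₆H₄–COO⁻ < Cl⁻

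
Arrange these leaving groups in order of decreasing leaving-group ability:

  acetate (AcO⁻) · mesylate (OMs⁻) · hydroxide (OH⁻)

mesylate (OMs⁻) > acetate (AcO⁻) > hydroxide (OH⁻)

Rank by basicity of the departing species: weakest base leaves most easily.
mesylate (OMs⁻): pKₐ(CH₃SO₃H (MsOH)) ≈ -1.9
acetate (AcO⁻): pKₐ(CH₃COOH) ≈ 4.8
hydroxide (OH⁻): pKₐ(H₂O) ≈ 15.7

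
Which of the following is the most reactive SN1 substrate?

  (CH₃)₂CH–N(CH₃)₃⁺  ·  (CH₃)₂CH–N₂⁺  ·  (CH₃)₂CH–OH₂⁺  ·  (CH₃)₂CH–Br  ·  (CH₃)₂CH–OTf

(CH₃)₂CH–N₂⁺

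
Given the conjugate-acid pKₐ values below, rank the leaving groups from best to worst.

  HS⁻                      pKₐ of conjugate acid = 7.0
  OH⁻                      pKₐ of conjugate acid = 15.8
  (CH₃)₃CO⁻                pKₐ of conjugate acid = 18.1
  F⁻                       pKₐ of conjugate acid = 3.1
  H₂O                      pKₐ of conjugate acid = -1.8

H₂O > F⁻ > HS⁻ > OH⁻ > (CH₃)₃CO⁻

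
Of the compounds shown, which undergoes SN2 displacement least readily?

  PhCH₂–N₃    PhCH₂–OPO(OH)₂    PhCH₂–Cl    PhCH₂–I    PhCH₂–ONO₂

PhCH₂–N₃

The skeletons are identical, so relative rate is governed entirely by leaving-group ability.
A good leaving group is a weak base: the lower the pKₐ of its conjugate acid, the more readily it departs.
PhCH₂–I loses I⁻: pKₐ(HI) ≈ -10
PhCH₂–Cl loses Cl⁻: pKₐ(HCl) ≈ -7
PhCH₂–ONO₂ loses NO₃⁻: pKₐ(HNO₃) ≈ -1.3
PhCH₂–OPO(OH)₂ loses H₂PO₄⁻: pKₐ(H₃PO₄) ≈ 2.1
PhCH₂–N₃ loses N₃⁻: pKₐ(HN₃) ≈ 4.7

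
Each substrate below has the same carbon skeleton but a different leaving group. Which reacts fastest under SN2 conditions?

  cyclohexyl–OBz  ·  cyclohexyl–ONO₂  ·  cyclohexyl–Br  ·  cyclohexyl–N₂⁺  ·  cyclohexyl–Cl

Identical carbon frameworks mean the comparison reduces to leaving-group quality.
The more stable X⁻ (or X) is on its own — i.e. the weaker a base it is — the better a leaving group it makes.
cyclohexyl–N₂⁺ loses N₂: no meaningful conjugate acid; N₂ departs as an exceptionally stable neutral molecule
cyclohexyl–Br loses Br⁻: pKₐ(HBr) ≈ -9
cyclohexyl–Cl loses Cl⁻: pKₐ(HCl) ≈ -7
cyclohexyl–ONO₂ loses NO₃⁻: pKₐ(HNO₃) ≈ -1.3
cyclohexyl–OBz loses PhCOO⁻: pKₐ(C₆H₅COOH) ≈ 4.2

cyclohexyl–N₂⁺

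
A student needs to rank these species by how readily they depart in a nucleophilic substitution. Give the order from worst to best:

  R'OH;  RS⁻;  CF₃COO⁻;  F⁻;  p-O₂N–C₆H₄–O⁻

RS⁻ < p-O₂N–C₆H₄–O⁻ < F⁻ < CF₃COO⁻ < R'OH

The more stable X⁻ (or X) is on its own — i.e. the weaker a base it is — the better a leaving group it makes.
R'OH: pKₐ(R'OH₂⁺) ≈ -2.4 — neutral; leaves from a protonated ether (an oxonium ion, R–O(H)R'⁺)
CF₃COO⁻: pKₐ(CF₃COOH) ≈ 0.2
F⁻: pKₐ(HF) ≈ 3.2 — small and strongly basic; the poor halide leaving group
p-O₂N–C₆H₄–O⁻: pKₐ(p-nitrophenol) ≈ 7.2 — nitro group delocalises the charge; the classic chromogenic LG
RS⁻: pKₐ(RSH (a thiol)) ≈ 10.5 — moderately basic; rarely leaves without activation
Reversing gives the worst-to-best order requested.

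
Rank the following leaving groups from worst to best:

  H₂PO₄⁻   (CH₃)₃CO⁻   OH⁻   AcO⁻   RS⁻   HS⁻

(CH₃)₃CO⁻ < OH⁻ < RS⁻ < HS⁻ < AcO⁻ < H₂PO₄⁻

Rank by basicity of the departing species: weakest base leaves most easily.
H₂PO₄⁻: pKₐ(H₃PO₄) ≈ 2.1
AcO⁻: pKₐ(CH₃COOH) ≈ 4.8
HS⁻: pKₐ(H₂S) ≈ 7
RS⁻: pKₐ(RSH (a thiol)) ≈ 10.5
OH⁻: pKₐ(H₂O) ≈ 15.7
(CH₃)₃CO⁻: pKₐ(t-BuOH) ≈ 18
The question asks for worst first, so the sequence is read in increasing leaving-group ability.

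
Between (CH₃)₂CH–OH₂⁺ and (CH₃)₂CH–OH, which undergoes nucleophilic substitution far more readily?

(CH₃)₂CH–OH₂⁺

From (CH₃)₂CH–OH the departing group would be OH⁻ (pKₐ(H₂O) ≈ 15.7). Strong base; essentially never leaves without prior activation.
From (CH₃)₂CH–OH₂⁺ the leaving group is H₂O (pKₐ(H₃O⁺) ≈ -1.7). Neutral; leaves from a protonated alcohol (R–OH₂⁺).
(In practice (CH₃)₂CH–OH₂⁺ is made from (CH₃)₂CH–OH by protonation with strong acid, converting the leaving group from hydroxide to neutral water.)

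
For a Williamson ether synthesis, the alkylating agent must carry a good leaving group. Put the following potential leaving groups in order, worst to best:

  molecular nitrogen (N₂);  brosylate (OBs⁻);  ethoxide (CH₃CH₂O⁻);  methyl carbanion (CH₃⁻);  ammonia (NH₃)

A good leaving group is a weak base: the lower the pKₐ of its conjugate acid, the more readily it departs.
molecular nitrogen (N₂): no meaningful conjugate acid; N₂ departs as an exceptionally stable neutral molecule
brosylate (OBs⁻): pKₐ(p-BrC₆H₄SO₃H) ≈ -2.8
ammonia (NH₃): pKₐ(NH₄⁺) ≈ 9.2
ethoxide (CH₃CH₂O⁻): pKₐ(CH₃CH₂OH) ≈ 16
methyl carbanion (CH₃⁻): pKₐ(CH₄) ≈ 48
Reversing gives the worst-to-best order requested.

methyl carbanion (CH₃⁻) < ethoxide (CH₃CH₂O⁻) < ammonia (NH₃) < brosylate (OBs⁻) < molecular nitrogen (N₂)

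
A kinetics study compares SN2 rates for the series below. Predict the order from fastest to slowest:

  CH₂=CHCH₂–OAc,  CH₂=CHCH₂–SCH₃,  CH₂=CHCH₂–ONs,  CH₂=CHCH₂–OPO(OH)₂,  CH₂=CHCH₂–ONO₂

CH₂=CHCH₂–ONs > CH₂=CHCH₂–ONO₂ > CH₂=CHCH₂–OPO(OH)₂ > CH₂=CHCH₂–OAc > CH₂=CHCH₂–SCH₃

The skeletons are identical, so relative rate is governed entirely by leaving-group ability.
The more stable X⁻ (or X) is on its own — i.e. the weaker a base it is — the better a leaving group it makes.
CH₂=CHCH₂–ONs loses ONs⁻: pKₐ(p-O₂NC₆H₄SO₃H) ≈ -3.5
CH₂=CHCH₂–ONO₂ loses NO₃⁻: pKₐ(HNO₃) ≈ -1.3
CH₂=CHCH₂–OPO(OH)₂ loses H₂PO₄⁻: pKₐ(H₃PO₄) ≈ 2.1
CH₂=CHCH₂–OAc loses AcO⁻: pKₐ(CH₃COOH) ≈ 4.8
CH₂=CHCH₂–SCH₃ loses RS⁻: pKₐ(RSH (a thiol)) ≈ 10.5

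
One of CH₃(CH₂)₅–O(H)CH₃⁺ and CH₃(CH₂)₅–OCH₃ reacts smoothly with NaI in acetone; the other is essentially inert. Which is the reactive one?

From CH₃(CH₂)₅–OCH₃ the departing group would be CH₃O⁻ (pKₐ(CH₃OH) ≈ 15.5). Strong base; alkoxides do not leave unassisted.
From CH₃(CH₂)₅–O(H)CH₃⁺ the leaving group is R'OH (pKₐ(R'OH₂⁺) ≈ -2.4). Neutral; leaves from a protonated ether (an oxonium ion, R–O(H)R'⁺).
(In practice CH₃(CH₂)₅–O(H)CH₃⁺ is made from CH₃(CH₂)₅–OCH₃ by protonation with concentrated HI, allowing neutral methanol, rather than methoxide, to depart.)

CH₃(CH₂)₅–O(H)CH₃⁺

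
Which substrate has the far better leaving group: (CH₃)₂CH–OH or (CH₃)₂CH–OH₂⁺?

From (CH₃)₂CH–OH the departing group would be OH⁻ (pKₐ(H₂O) ≈ 15.7). Strong base; essentially never leaves without prior activation.
From (CH₃)₂CH–OH₂⁺ the leaving group is H₂O (pKₐ(H₃O⁺) ≈ -1.7). Neutral; leaves from a protonated alcohol (R–OH₂⁺).
(In practice (CH₃)₂CH–OH₂⁺ is made from (CH₃)₂CH–OH by protonation with strong acid, converting the leaving group from hydroxide to neutral water.)

(CH₃)₂CH–OH₂⁺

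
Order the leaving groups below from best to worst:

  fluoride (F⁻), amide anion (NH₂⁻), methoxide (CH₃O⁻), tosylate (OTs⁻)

tosylate (OTs⁻) > fluoride (F⁻) > methoxide (CH₃O⁻) > amide anion (NH₂⁻)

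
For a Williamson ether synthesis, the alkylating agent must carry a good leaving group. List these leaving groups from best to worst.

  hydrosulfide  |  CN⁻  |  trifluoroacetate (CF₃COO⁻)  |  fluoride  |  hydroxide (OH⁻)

A good leaving group is a weak base: the lower the pKₐ of its conjugate acid, the more readily it departs.
trifluoroacetate (CF₃COO⁻): pKₐ(CF₃COOH) ≈ 0.2
fluoride: pKₐ(HF) ≈ 3.2 — small and strongly basic; the poor halide leaving group
hydrosulfide: pKₐ(H₂S) ≈ 7 — larger and more polarisable than the oxygen analogue
CN⁻: pKₐ(HCN) ≈ 9.2 — sp carbon stabilises the charge somewhat, but still a poor LG
hydroxide (OH⁻): pKₐ(H₂O) ≈ 15.7

trifluoroacetate (CF₃COO⁻) > fluoride > hydrosulfide > CN⁻ > hydroxide (OH⁻)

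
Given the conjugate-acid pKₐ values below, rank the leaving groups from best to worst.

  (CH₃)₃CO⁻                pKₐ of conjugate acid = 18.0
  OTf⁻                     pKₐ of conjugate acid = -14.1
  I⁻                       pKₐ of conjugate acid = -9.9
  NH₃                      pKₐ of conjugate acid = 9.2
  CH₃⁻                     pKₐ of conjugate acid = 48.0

OTf⁻ > I⁻ > NH₃ > (CH₃)₃CO⁻ > CH₃⁻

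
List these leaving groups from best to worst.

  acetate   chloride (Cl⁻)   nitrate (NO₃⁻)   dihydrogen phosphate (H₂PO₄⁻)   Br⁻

Br⁻ > chloride (Cl⁻) > nitrate (NO₃⁻) > dihydrogen phosphate (H₂PO₄⁻) > acetate

Br⁻: pKₐ(HBr) ≈ -9 — weak base; good leaving group
chloride (Cl⁻): pKₐ(HCl) ≈ -7
nitrate (NO₃⁻): pKₐ(HNO₃) ≈ -1.3 — resonance-delocalised over three oxygens
dihydrogen phosphate (H₂PO₄⁻): pKₐ(H₃PO₄) ≈ 2.1 — moderate base; biological leaving group after further activation
acetate: pKₐ(CH₃COOH) ≈ 4.8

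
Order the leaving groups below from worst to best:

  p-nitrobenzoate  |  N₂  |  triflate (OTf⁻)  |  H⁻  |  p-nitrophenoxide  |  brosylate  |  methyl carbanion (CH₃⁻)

Leaving-group ability tracks the stability of the departed species; conjugate-acid pKₐ is the usual yardstick (lower pKₐ → better LG).
N₂: no meaningful conjugate acid; N₂ departs as an exceptionally stable neutral molecule
triflate (OTf⁻): pKₐ(CF₃SO₃H (triflic acid)) ≈ -14 — charge spread over three oxygens and a CF₃ group; the premier leaving group in synthesis
brosylate: pKₐ(p-BrC₆H₄SO₃H) ≈ -2.8
p-nitrobenzoate: pKₐ(p-nitrobenzoic acid) ≈ 3.4 — electron-withdrawing nitro group stabilises the carboxylate
p-nitrophenoxide: pKₐ(p-nitrophenol) ≈ 7.2
H⁻: pKₐ(H₂) ≈ 36 — extremely strong base; leaves only in special hydride-transfer contexts
methyl carbanion (CH₃⁻): pKₐ(CH₄) ≈ 48
The question asks for worst first, so the sequence is read in increasing leaving-group ability.

methyl carbanion (CH₃⁻) < H⁻ < p-nitrophenoxide < p-nitrobenzoate < brosylate < triflate (OTf⁻) < N₂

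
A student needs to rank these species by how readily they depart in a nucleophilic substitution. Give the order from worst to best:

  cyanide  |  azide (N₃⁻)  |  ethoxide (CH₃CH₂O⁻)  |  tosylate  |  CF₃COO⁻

ethoxide (CH₃CH₂O⁻) < cyanide < azide (N₃⁻) < CF₃COO⁻ < tosylate

The more stable X⁻ (or X) is on its own — i.e. the weaker a base it is — the better a leaving group it makes.
tosylate: pKₐ(p-CH₃C₆H₄SO₃H (TsOH)) ≈ -2.8
CF₃COO⁻: pKₐ(CF₃COOH) ≈ 0.2
azide (N₃⁻): pKₐ(HN₃) ≈ 4.7
cyanide: pKₐ(HCN) ≈ 9.2
ethoxide (CH₃CH₂O⁻): pKₐ(CH₃CH₂OH) ≈ 16
The question asks for worst first, so the sequence is read in increasing leaving-group ability.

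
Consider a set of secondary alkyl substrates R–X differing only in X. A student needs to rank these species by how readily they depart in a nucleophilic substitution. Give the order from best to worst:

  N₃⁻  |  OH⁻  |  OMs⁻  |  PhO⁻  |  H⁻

Rank by basicity of the departing species: weakest base leaves most easily.
OMs⁻: pKₐ(CH₃SO₃H (MsOH)) ≈ -1.9
N₃⁻: pKₐ(HN₃) ≈ 4.7
PhO⁻: pKₐ(C₆H₅OH (phenol)) ≈ 10
OH⁻: pKₐ(H₂O) ≈ 15.7
H⁻: pKₐ(H₂) ≈ 36

OMs⁻ > N₃⁻ > PhO⁻ > OH⁻ > H⁻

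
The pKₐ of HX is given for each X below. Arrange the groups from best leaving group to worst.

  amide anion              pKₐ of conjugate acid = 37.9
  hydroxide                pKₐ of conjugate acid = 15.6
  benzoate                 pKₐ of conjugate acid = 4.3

Lower conjugate-acid pKₐ ⇒ weaker base ⇒ better leaving group.
Sorting by the given values: benzoate (4.3), hydroxide (15.6), amide anion (37.9).

benzoate > hydroxide > amide anion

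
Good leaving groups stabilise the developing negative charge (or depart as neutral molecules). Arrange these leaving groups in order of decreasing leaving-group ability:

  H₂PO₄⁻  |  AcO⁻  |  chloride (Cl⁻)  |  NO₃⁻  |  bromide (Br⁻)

The more stable X⁻ (or X) is on its own — i.e. the weaker a base it is — the better a leaving group it makes.
bromide (Br⁻): pKₐ(HBr) ≈ -9 — weak base; good leaving group
chloride (Cl⁻): pKₐ(HCl) ≈ -7
NO₃⁻: pKₐ(HNO₃) ≈ -1.3 — resonance-delocalised over three oxygens
H₂PO₄⁻: pKₐ(H₃PO₄) ≈ 2.1 — moderate base; biological leaving group after further activation
AcO⁻: pKₐ(CH₃COOH) ≈ 4.8 — resonance-stabilised but still a weak base

bromide (Br⁻) > chloride (Cl⁻) > NO₃⁻ > H₂PO₄⁻ > AcO⁻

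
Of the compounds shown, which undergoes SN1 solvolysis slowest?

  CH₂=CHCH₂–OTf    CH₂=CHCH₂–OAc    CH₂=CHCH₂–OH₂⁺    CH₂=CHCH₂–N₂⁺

CH₂=CHCH₂–OAc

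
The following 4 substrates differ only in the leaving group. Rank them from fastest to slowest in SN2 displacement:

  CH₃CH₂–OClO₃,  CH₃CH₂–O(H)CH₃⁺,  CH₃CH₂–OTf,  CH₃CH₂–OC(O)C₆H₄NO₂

CH₃CH₂–OTf > CH₃CH₂–OClO₃ > CH₃CH₂–O(H)CH₃⁺ > CH₃CH₂–OC(O)C₆H₄NO₂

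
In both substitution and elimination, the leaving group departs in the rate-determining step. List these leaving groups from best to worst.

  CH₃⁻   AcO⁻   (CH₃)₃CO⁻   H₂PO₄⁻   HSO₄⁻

Leaving-group ability tracks the stability of the departed species; conjugate-acid pKₐ is the usual yardstick (lower pKₐ → better LG).
HSO₄⁻: pKₐ(H₂SO₄) ≈ -3 — conjugate base of a strong mineral acid
H₂PO₄⁻: pKₐ(H₃PO₄) ≈ 2.1 — moderate base; biological leaving group after further activation
AcO⁻: pKₐ(CH₃COOH) ≈ 4.8 — resonance-stabilised but still a weak base
(CH₃)₃CO⁻: pKₐ(t-BuOH) ≈ 18 — bulky, strongly basic alkoxide
CH₃⁻: pKₐ(CH₄) ≈ 48 — unstabilised carbanion; the worst conceivable leaving group

HSO₄⁻ > H₂PO₄⁻ > AcO⁻ > (CH₃)₃CO⁻ > CH₃⁻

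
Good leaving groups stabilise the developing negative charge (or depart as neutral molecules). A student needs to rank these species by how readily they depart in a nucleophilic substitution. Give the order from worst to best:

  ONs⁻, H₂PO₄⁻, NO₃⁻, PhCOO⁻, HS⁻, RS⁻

RS⁻ < HS⁻ < PhCOO⁻ < H₂PO₄⁻ < NO₃⁻ < ONs⁻

ONs⁻: pKₐ(p-O₂NC₆H₄SO₃H) ≈ -3.5 — p-nitro group further stabilises the sulfonate
NO₃⁻: pKₐ(HNO₃) ≈ -1.3 — resonance-delocalised over three oxygens
H₂PO₄⁻: pKₐ(H₃PO₄) ≈ 2.1
PhCOO⁻: pKₐ(C₆H₅COOH) ≈ 4.2
HS⁻: pKₐ(H₂S) ≈ 7
RS⁻: pKₐ(RSH (a thiol)) ≈ 10.5 — moderately basic; rarely leaves without activation
Reversing gives the worst-to-best order requested.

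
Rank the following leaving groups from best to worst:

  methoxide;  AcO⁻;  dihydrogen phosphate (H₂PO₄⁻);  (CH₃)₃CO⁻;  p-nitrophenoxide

A good leaving group is a weak base: the lower the pKₐ of its conjugate acid, the more readily it departs.
dihydrogen phosphate (H₂PO₄⁻): pKₐ(H₃PO₄) ≈ 2.1
AcO⁻: pKₐ(CH₃COOH) ≈ 4.8 — resonance-stabilised but still a weak base
p-nitrophenoxide: pKₐ(p-nitrophenol) ≈ 7.2
methoxide: pKₐ(CH₃OH) ≈ 15.5 — strong base; alkoxides do not leave unassisted
(CH₃)₃CO⁻: pKₐ(t-BuOH) ≈ 18

dihydrogen phosphate (H₂PO₄⁻) > AcO⁻ > p-nitrophenoxide > methoxide > (CH₃)₃CO⁻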